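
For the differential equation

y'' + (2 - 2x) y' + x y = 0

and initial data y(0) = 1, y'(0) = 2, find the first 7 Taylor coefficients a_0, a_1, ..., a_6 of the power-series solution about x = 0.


Ansatz: y(x) = sum_{n>=0} a_n x^n, so y'(x) = sum_{n>=1} n a_n x^(n-1) and y''(x) = sum_{n>=2} n(n-1) a_n x^(n-2).
Substitute into P(x) y'' + Q(x) y' + R(x) y = 0 with P(x) = 1, Q(x) = 2 - 2x, R(x) = x, and match powers of x.
Initial conditions: a_0 = 1, a_1 = 2.
Setting the coefficient of each power of x to zero and solving order by order (substituting the coefficients already found):
  x^0: 2 a_2 + 2 a_1 = 0  ->  2 a_2 = -2 a_1 = -4  ->  a_2 = -2
  x^1: 6 a_3 + 4 a_2 - 2 a_1 + a_0 = 0  ->  6 a_3 = -4 a_2 + 2 a_1 - a_0 = 11  ->  a_3 = 11/6
  x^2: 12 a_4 + 6 a_3 - 4 a_2 + a_1 = 0  ->  12 a_4 = -6 a_3 + 4 a_2 - a_1 = -21  ->  a_4 = -7/4
  x^3: 20 a_5 + 8 a_4 - 6 a_3 + a_2 = 0  ->  20 a_5 = -8 a_4 + 6 a_3 - a_2 = 27  ->  a_5 = 27/20
  x^4: 30 a_6 + 10 a_5 - 8 a_4 + a_3 = 0  ->  30 a_6 = -10 a_5 + 8 a_4 - a_3 = -88/3  ->  a_6 = -44/45
Truncated series: y(x) = 1 + 2 x - 2 x^2 + (11/6) x^3 - (7/4) x^4 + (27/20) x^5 - (44/45) x^6 + O(x^7).

a_0 = 1; a_1 = 2; a_2 = -2; a_3 = 11/6; a_4 = -7/4; a_5 = 27/20; a_6 = -44/45


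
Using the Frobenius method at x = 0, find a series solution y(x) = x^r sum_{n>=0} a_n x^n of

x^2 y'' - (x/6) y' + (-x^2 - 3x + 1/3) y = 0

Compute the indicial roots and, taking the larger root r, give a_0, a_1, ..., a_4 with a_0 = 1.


Write in Frobenius form y'' + (p(x)/x) y' + (q(x)/x^2) y = 0:
  p(x) = -1/6,  q(x) = -x^2 - 3x + 1/3.
Indicial equation: r(r-1) + (-1/6) r + (1/3) = 0 -> roots r_1 = 2/3, r_2 = 1/2.
Take r = r_1 = 2/3. Let y(x) = x^r sum_{n>=0} a_n x^n with a_0 = 1.
Substitute y = x^r sum a_n x^n and match x^{r+n}. The recurrence is
  D(n) a_n - 3 a_{n-1} - 1 a_{n-2} = 0,  where D(n) = (r+n)(r+n-1) + (-1/6)(r+n) + (1/3).
  a_n = [3 a_{n-1} + 1 a_{n-2}] / D(n).
Since the indicial polynomial factors as (r - r_1)(r - r_2), D(n) = (r_1 + n - r_1)(r_1 + n - r_2) = n(n + 1/6).
Evaluating step by step (a_0 = 1):
  n = 1: D(1) = 1(1 + 1/6) = 7/6; numerator = 3(1) = 3; a_1 = (3)/(7/6) = 18/7
  n = 2: D(2) = 2(2 + 1/6) = 13/3; numerator = 3(18/7) + 1(1) = 61/7; a_2 = (61/7)/(13/3) = 183/91
  n = 3: D(3) = 3(3 + 1/6) = 19/2; numerator = 3(183/91) + 1(18/7) = 783/91; a_3 = (783/91)/(19/2) = 1566/1729
  n = 4: D(4) = 4(4 + 1/6) = 50/3; numerator = 3(1566/1729) + 1(183/91) = 8175/1729; a_4 = (8175/1729)/(50/3) = 981/3458

r = 2/3; a_0 = 1; a_1 = 18/7; a_2 = 183/91; a_3 = 1566/1729; a_4 = 981/3458


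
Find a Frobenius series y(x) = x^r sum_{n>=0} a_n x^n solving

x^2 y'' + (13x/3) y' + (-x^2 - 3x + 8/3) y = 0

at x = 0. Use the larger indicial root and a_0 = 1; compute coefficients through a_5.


Write in Frobenius form y'' + (p(x)/x) y' + (q(x)/x^2) y = 0:
  p(x) = 13/3,  q(x) = -x^2 - 3x + 8/3.
Indicial equation: r(r-1) + (13/3) r + (8/3) = 0 -> roots r_1 = -4/3, r_2 = -2.
Take r = r_1 = -4/3. Let y(x) = x^r sum_{n>=0} a_n x^n with a_0 = 1.
Substitute y = x^r sum a_n x^n and match x^{r+n}. The recurrence is
  D(n) a_n - 3 a_{n-1} - 1 a_{n-2} = 0,  where D(n) = (r+n)(r+n-1) + (13/3)(r+n) + (8/3).
  a_n = [3 a_{n-1} + 1 a_{n-2}] / D(n).
Since the indicial polynomial factors as (r - r_1)(r - r_2), D(n) = (r_1 + n - r_1)(r_1 + n - r_2) = n(n + 2/3).
Evaluating step by step (a_0 = 1):
  n = 1: D(1) = 1(1 + 2/3) = 5/3; numerator = 3(1) = 3; a_1 = (3)/(5/3) = 9/5
  n = 2: D(2) = 2(2 + 2/3) = 16/3; numerator = 3(9/5) + 1(1) = 32/5; a_2 = (32/5)/(16/3) = 6/5
  n = 3: D(3) = 3(3 + 2/3) = 11; numerator = 3(6/5) + 1(9/5) = 27/5; a_3 = (27/5)/(11) = 27/55
  n = 4: D(4) = 4(4 + 2/3) = 56/3; numerator = 3(27/55) + 1(6/5) = 147/55; a_4 = (147/55)/(56/3) = 63/440
  n = 5: D(5) = 5(5 + 2/3) = 85/3; numerator = 3(63/440) + 1(27/55) = 81/88; a_5 = (81/88)/(85/3) = 243/7480

r = -4/3; a_0 = 1; a_1 = 9/5; a_2 = 6/5; a_3 = 27/55; a_4 = 63/440; a_5 = 243/7480


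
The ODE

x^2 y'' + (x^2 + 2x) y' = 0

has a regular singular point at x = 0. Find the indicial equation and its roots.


Divide by x^2 to reach normal form y'' + P_1(x) y' + P_2(x) y = 0 with P_1(x) = 1 + 2/x and P_2(x) = 0.
x = 0 is a singular point because the y'-coefficient 1 + 2/x has a pole at x = 0.
It is a regular singular point because x P_1(x) = p(x) = x + 2 and x^2 P_2(x) = q(x) = 0 are polynomials, hence analytic at x = 0.
p(0) = 2,  q(0) = 0.
Indicial equation: r(r-1) + p(0) r + q(0) = 0, i.e. r^2 + (p(0) - 1) r + q(0) = 0, i.e. r^2 + 1 r = 0.
Discriminant: (1)^2 - 4(0) = 1, so r = (-1 ± 1)/2.
Solving: r_1 = 0, r_2 = -1.

indicial: r^2 + 1 r = 0; roots r_1 = 0, r_2 = -1


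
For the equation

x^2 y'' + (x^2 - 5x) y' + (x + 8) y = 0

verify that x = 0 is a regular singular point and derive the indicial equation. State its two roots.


Divide by x^2 to reach normal form y'' + P_1(x) y' + P_2(x) y = 0 with P_1(x) = 1 - 5/x and P_2(x) = 1/x + 8/x^2.
x = 0 is a singular point because the y'-coefficient 1 - 5/x has a pole at x = 0 and the y-coefficient 1/x + 8/x^2 has a pole at x = 0.
It is a regular singular point because x P_1(x) = p(x) = x - 5 and x^2 P_2(x) = q(x) = x + 8 are polynomials, hence analytic at x = 0.
p(0) = -5,  q(0) = 8.
Indicial equation: r(r-1) + p(0) r + q(0) = 0, i.e. r^2 + (p(0) - 1) r + q(0) = 0, i.e. r^2 - 6 r + 8 = 0.
Discriminant: (-6)^2 - 4(8) = 4, so r = (6 ± 2)/2.
Solving: r_1 = 4, r_2 = 2.

indicial: r^2 - 6 r + 8 = 0; roots r_1 = 4, r_2 = 2


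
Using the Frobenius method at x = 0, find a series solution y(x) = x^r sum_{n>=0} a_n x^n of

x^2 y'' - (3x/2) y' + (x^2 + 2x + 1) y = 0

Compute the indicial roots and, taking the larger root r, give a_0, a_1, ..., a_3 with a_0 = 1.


Write in Frobenius form y'' + (p(x)/x) y' + (q(x)/x^2) y = 0:
  p(x) = -3/2,  q(x) = x^2 + 2x + 1.
Indicial equation: r(r-1) + (-3/2) r + (1) = 0 -> roots r_1 = 2, r_2 = 1/2.
Take r = r_1 = 2. Let y(x) = x^r sum_{n>=0} a_n x^n with a_0 = 1.
Substitute y = x^r sum a_n x^n and match x^{r+n}. The recurrence is
  D(n) a_n + 2 a_{n-1} + 1 a_{n-2} = 0,  where D(n) = (r+n)(r+n-1) + (-3/2)(r+n) + (1).
  a_n = [-2 a_{n-1} - 1 a_{n-2}] / D(n).
Since the indicial polynomial factors as (r - r_1)(r - r_2), D(n) = (r_1 + n - r_1)(r_1 + n - r_2) = n(n + 3/2).
Evaluating step by step (a_0 = 1):
  n = 1: D(1) = 1(1 + 3/2) = 5/2; numerator = -2(1) = -2; a_1 = (-2)/(5/2) = -4/5
  n = 2: D(2) = 2(2 + 3/2) = 7; numerator = -2(-4/5) - 1(1) = 3/5; a_2 = (3/5)/(7) = 3/35
  n = 3: D(3) = 3(3 + 3/2) = 27/2; numerator = -2(3/35) - 1(-4/5) = 22/35; a_3 = (22/35)/(27/2) = 44/945

r = 2; a_0 = 1; a_1 = -4/5; a_2 = 3/35; a_3 = 44/945


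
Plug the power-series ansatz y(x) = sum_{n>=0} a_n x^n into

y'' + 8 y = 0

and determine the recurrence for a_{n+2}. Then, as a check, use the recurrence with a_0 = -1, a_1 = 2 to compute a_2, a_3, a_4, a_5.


Substitute y = sum_n a_n x^n into y'' + (const) y = 0.
y''(x) = sum_{n>=0} (n+2)(n+1) a_{n+2} x^n.
The ODE becomes sum_n [(n+2)(n+1) a_{n+2} + 8 a_n] x^n = 0.
Setting each coefficient to zero gives the recurrence:
  (n+2)(n+1) a_{n+2} + 8 a_n = 0,
  a_{n+2} = -8 / ((n+1)(n+2)) a_n.

Check with a_0 = -1, a_1 = 2 (apply the recurrence for n = 0, 1, 2, 3): a_0 = -1, a_1 = 2, a_2 = 4, a_3 = -8/3, a_4 = -8/3, a_5 = 16/15.

a_{n+2} = -8/((n+1)(n+2)) * a_n; check: a_0 = -1, a_1 = 2, a_2 = 4, a_3 = -8/3, a_4 = -8/3, a_5 = 16/15


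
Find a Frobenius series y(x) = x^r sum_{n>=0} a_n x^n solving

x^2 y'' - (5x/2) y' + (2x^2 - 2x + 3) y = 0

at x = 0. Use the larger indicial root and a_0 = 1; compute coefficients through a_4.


Write in Frobenius form y'' + (p(x)/x) y' + (q(x)/x^2) y = 0:
  p(x) = -5/2,  q(x) = 2x^2 - 2x + 3.
Indicial equation: r(r-1) + (-5/2) r + (3) = 0 -> roots r_1 = 2, r_2 = 3/2.
Take r = r_1 = 2. Let y(x) = x^r sum_{n>=0} a_n x^n with a_0 = 1.
Substitute y = x^r sum a_n x^n and match x^{r+n}. The recurrence is
  D(n) a_n - 2 a_{n-1} + 2 a_{n-2} = 0,  where D(n) = (r+n)(r+n-1) + (-5/2)(r+n) + (3).
  a_n = [2 a_{n-1} - 2 a_{n-2}] / D(n).
Since the indicial polynomial factors as (r - r_1)(r - r_2), D(n) = (r_1 + n - r_1)(r_1 + n - r_2) = n(n + 1/2).
Evaluating step by step (a_0 = 1):
  n = 1: D(1) = 1(1 + 1/2) = 3/2; numerator = 2(1) = 2; a_1 = (2)/(3/2) = 4/3
  n = 2: D(2) = 2(2 + 1/2) = 5; numerator = 2(4/3) - 2(1) = 2/3; a_2 = (2/3)/(5) = 2/15
  n = 3: D(3) = 3(3 + 1/2) = 21/2; numerator = 2(2/15) - 2(4/3) = -12/5; a_3 = (-12/5)/(21/2) = -8/35
  n = 4: D(4) = 4(4 + 1/2) = 18; numerator = 2(-8/35) - 2(2/15) = -76/105; a_4 = (-76/105)/(18) = -38/945

r = 2; a_0 = 1; a_1 = 4/3; a_2 = 2/15; a_3 = -8/35; a_4 = -38/945


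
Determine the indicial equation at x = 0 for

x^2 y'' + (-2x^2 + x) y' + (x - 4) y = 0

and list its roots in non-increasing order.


Divide by x^2 to reach normal form y'' + P_1(x) y' + P_2(x) y = 0 with P_1(x) = -2 + 1/x and P_2(x) = 1/x - 4/x^2.
x = 0 is a singular point because the y'-coefficient -2 + 1/x has a pole at x = 0 and the y-coefficient 1/x - 4/x^2 has a pole at x = 0.
It is a regular singular point because x P_1(x) = p(x) = 1 - 2x and x^2 P_2(x) = q(x) = x - 4 are polynomials, hence analytic at x = 0.
p(0) = 1,  q(0) = -4.
Indicial equation: r(r-1) + p(0) r + q(0) = 0, i.e. r^2 + (p(0) - 1) r + q(0) = 0, i.e. r^2 - 4 = 0.
Discriminant: (0)^2 - 4(-4) = 16, so r = (0 ± 4)/2.
Solving: r_1 = 2, r_2 = -2.

indicial: r^2 - 4 = 0; roots r_1 = 2, r_2 = -2


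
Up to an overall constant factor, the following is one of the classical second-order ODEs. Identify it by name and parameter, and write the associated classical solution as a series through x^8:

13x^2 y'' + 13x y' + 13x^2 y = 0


All three coefficients share the factor 13; dividing through by 13 gives  x^2 y'' + x y' + x^2 y = 0.
This matches the Bessel equation x^2 y'' + x y' + (x^2 - nu^2) y = 0 with nu^2 = 0, so nu = 0; the solution bounded at x = 0 is J_0(x).
Frobenius at x = 0: indicial roots ±nu; for r = nu the recurrence k(k + 2nu) c_k = -c_{k-2} gives the standard series J_nu(x) = sum_{k>=0} (-1)^k / (k! (k+nu)!) (x/2)^(2k+nu). Evaluate the first 5 terms:
  k = 0: (-1)^0 / (0! * 0! * 2^0) x^0 = 1/(1*1*1) x^0 = (1) x^0
  k = 1: (-1)^1 / (1! * 1! * 2^2) x^2 = -1/(1*1*4) x^2 = (-1/4) x^2
  k = 2: (-1)^2 / (2! * 2! * 2^4) x^4 = 1/(2*2*16) x^4 = (1/64) x^4
  k = 3: (-1)^3 / (3! * 3! * 2^6) x^6 = -1/(6*6*64) x^6 = (-1/2304) x^6
  k = 4: (-1)^4 / (4! * 4! * 2^8) x^8 = 1/(24*24*256) x^8 = (1/147456) x^8
Hence J_0(x) = x^8/147456 - x^6/2304 + x^4/64 - x^2/4 + 1 + ....

J_0(x); series = x^8/147456 - x^6/2304 + x^4/64 - x^2/4 + 1


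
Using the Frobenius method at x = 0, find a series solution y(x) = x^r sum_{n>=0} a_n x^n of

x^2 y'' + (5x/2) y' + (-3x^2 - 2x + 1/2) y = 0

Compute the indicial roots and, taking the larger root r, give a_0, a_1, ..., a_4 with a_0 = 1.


Write in Frobenius form y'' + (p(x)/x) y' + (q(x)/x^2) y = 0:
  p(x) = 5/2,  q(x) = -3x^2 - 2x + 1/2.
Indicial equation: r(r-1) + (5/2) r + (1/2) = 0 -> roots r_1 = -1/2, r_2 = -1.
Take r = r_1 = -1/2. Let y(x) = x^r sum_{n>=0} a_n x^n with a_0 = 1.
Substitute y = x^r sum a_n x^n and match x^{r+n}. The recurrence is
  D(n) a_n - 2 a_{n-1} - 3 a_{n-2} = 0,  where D(n) = (r+n)(r+n-1) + (5/2)(r+n) + (1/2).
  a_n = [2 a_{n-1} + 3 a_{n-2}] / D(n).
Since the indicial polynomial factors as (r - r_1)(r - r_2), D(n) = (r_1 + n - r_1)(r_1 + n - r_2) = n(n + 1/2).
Evaluating step by step (a_0 = 1):
  n = 1: D(1) = 1(1 + 1/2) = 3/2; numerator = 2(1) = 2; a_1 = (2)/(3/2) = 4/3
  n = 2: D(2) = 2(2 + 1/2) = 5; numerator = 2(4/3) + 3(1) = 17/3; a_2 = (17/3)/(5) = 17/15
  n = 3: D(3) = 3(3 + 1/2) = 21/2; numerator = 2(17/15) + 3(4/3) = 94/15; a_3 = (94/15)/(21/2) = 188/315
  n = 4: D(4) = 4(4 + 1/2) = 18; numerator = 2(188/315) + 3(17/15) = 1447/315; a_4 = (1447/315)/(18) = 1447/5670

r = -1/2; a_0 = 1; a_1 = 4/3; a_2 = 17/15; a_3 = 188/315; a_4 = 1447/5670


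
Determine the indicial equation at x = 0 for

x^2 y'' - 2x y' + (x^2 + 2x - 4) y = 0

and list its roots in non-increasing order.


Divide by x^2 to reach normal form y'' + P_1(x) y' + P_2(x) y = 0 with P_1(x) = -2/x and P_2(x) = 1 + 2/x - 4/x^2.
x = 0 is a singular point because the y'-coefficient -2/x has a pole at x = 0 and the y-coefficient 1 + 2/x - 4/x^2 has a pole at x = 0.
It is a regular singular point because x P_1(x) = p(x) = -2 and x^2 P_2(x) = q(x) = x^2 + 2x - 4 are polynomials, hence analytic at x = 0.
p(0) = -2,  q(0) = -4.
Indicial equation: r(r-1) + p(0) r + q(0) = 0, i.e. r^2 + (p(0) - 1) r + q(0) = 0, i.e. r^2 - 3 r - 4 = 0.
Discriminant: (-3)^2 - 4(-4) = 25, so r = (3 ± 5)/2.
Solving: r_1 = 4, r_2 = -1.

indicial: r^2 - 3 r - 4 = 0; roots r_1 = 4, r_2 = -1


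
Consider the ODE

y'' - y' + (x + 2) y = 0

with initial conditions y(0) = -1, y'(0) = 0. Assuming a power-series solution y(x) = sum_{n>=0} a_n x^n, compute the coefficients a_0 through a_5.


Ansatz: y(x) = sum_{n>=0} a_n x^n, so y'(x) = sum_{n>=1} n a_n x^(n-1) and y''(x) = sum_{n>=2} n(n-1) a_n x^(n-2).
Substitute into P(x) y'' + Q(x) y' + R(x) y = 0 with P(x) = 1, Q(x) = -1, R(x) = x + 2, and match powers of x.
Initial conditions: a_0 = -1, a_1 = 0.
Setting the coefficient of each power of x to zero and solving order by order (substituting the coefficients already found):
  x^0: 2 a_2 - a_1 + 2 a_0 = 0  ->  2 a_2 = a_1 - 2 a_0 = 2  ->  a_2 = 1
  x^1: 6 a_3 - 2 a_2 + 2 a_1 + a_0 = 0  ->  6 a_3 = 2 a_2 - 2 a_1 - a_0 = 3  ->  a_3 = 1/2
  x^2: 12 a_4 - 3 a_3 + 2 a_2 + a_1 = 0  ->  12 a_4 = 3 a_3 - 2 a_2 - a_1 = -1/2  ->  a_4 = -1/24
  x^3: 20 a_5 - 4 a_4 + 2 a_3 + a_2 = 0  ->  20 a_5 = 4 a_4 - 2 a_3 - a_2 = -13/6  ->  a_5 = -13/120
Truncated series: y(x) = -1 + x^2 + (1/2) x^3 - (1/24) x^4 - (13/120) x^5 + O(x^6).

a_0 = -1; a_1 = 0; a_2 = 1; a_3 = 1/2; a_4 = -1/24; a_5 = -13/120


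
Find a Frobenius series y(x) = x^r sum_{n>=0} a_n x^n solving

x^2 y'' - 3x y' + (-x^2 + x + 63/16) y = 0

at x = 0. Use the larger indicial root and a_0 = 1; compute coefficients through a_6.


Write in Frobenius form y'' + (p(x)/x) y' + (q(x)/x^2) y = 0:
  p(x) = -3,  q(x) = -x^2 + x + 63/16.
Indicial equation: r(r-1) + (-3) r + (63/16) = 0 -> roots r_1 = 9/4, r_2 = 7/4.
Take r = r_1 = 9/4. Let y(x) = x^r sum_{n>=0} a_n x^n with a_0 = 1.
Substitute y = x^r sum a_n x^n and match x^{r+n}. The recurrence is
  D(n) a_n + 1 a_{n-1} - 1 a_{n-2} = 0,  where D(n) = (r+n)(r+n-1) + (-3)(r+n) + (63/16).
  a_n = [-1 a_{n-1} + 1 a_{n-2}] / D(n).
Since the indicial polynomial factors as (r - r_1)(r - r_2), D(n) = (r_1 + n - r_1)(r_1 + n - r_2) = n(n + 1/2).
Evaluating step by step (a_0 = 1):
  n = 1: D(1) = 1(1 + 1/2) = 3/2; numerator = -1(1) = -1; a_1 = (-1)/(3/2) = -2/3
  n = 2: D(2) = 2(2 + 1/2) = 5; numerator = -1(-2/3) + 1(1) = 5/3; a_2 = (5/3)/(5) = 1/3
  n = 3: D(3) = 3(3 + 1/2) = 21/2; numerator = -1(1/3) + 1(-2/3) = -1; a_3 = (-1)/(21/2) = -2/21
  n = 4: D(4) = 4(4 + 1/2) = 18; numerator = -1(-2/21) + 1(1/3) = 3/7; a_4 = (3/7)/(18) = 1/42
  n = 5: D(5) = 5(5 + 1/2) = 55/2; numerator = -1(1/42) + 1(-2/21) = -5/42; a_5 = (-5/42)/(55/2) = -1/231
  n = 6: D(6) = 6(6 + 1/2) = 39; numerator = -1(-1/231) + 1(1/42) = 13/462; a_6 = (13/462)/(39) = 1/1386

r = 9/4; a_0 = 1; a_1 = -2/3; a_2 = 1/3; a_3 = -2/21; a_4 = 1/42; a_5 = -1/231; a_6 = 1/1386


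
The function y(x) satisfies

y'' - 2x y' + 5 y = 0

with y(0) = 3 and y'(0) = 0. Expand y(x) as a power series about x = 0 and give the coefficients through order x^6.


Ansatz: y(x) = sum_{n>=0} a_n x^n, so y'(x) = sum_{n>=1} n a_n x^(n-1) and y''(x) = sum_{n>=2} n(n-1) a_n x^(n-2).
Substitute into P(x) y'' + Q(x) y' + R(x) y = 0 with P(x) = 1, Q(x) = -2x, R(x) = 5, and match powers of x.
Initial conditions: a_0 = 3, a_1 = 0.
Setting the coefficient of each power of x to zero and solving order by order (substituting the coefficients already found):
  x^0: 2 a_2 + 5 a_0 = 0  ->  2 a_2 = -5 a_0 = -15  ->  a_2 = -15/2
  x^1: 6 a_3 + 3 a_1 = 0  ->  6 a_3 = -3 a_1 = 0  ->  a_3 = 0
  x^2: 12 a_4 + a_2 = 0  ->  12 a_4 = -a_2 = 15/2  ->  a_4 = 5/8
  x^3: 20 a_5 - a_3 = 0  ->  20 a_5 = a_3 = 0  ->  a_5 = 0
  x^4: 30 a_6 - 3 a_4 = 0  ->  30 a_6 = 3 a_4 = 15/8  ->  a_6 = 1/16
Truncated series: y(x) = 3 - (15/2) x^2 + (5/8) x^4 + (1/16) x^6 + O(x^7).

a_0 = 3; a_1 = 0; a_2 = -15/2; a_3 = 0; a_4 = 5/8; a_5 = 0; a_6 = 1/16


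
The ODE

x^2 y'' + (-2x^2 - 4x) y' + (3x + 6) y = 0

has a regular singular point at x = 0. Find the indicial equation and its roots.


Divide by x^2 to reach normal form y'' + P_1(x) y' + P_2(x) y = 0 with P_1(x) = -2 - 4/x and P_2(x) = 3/x + 6/x^2.
x = 0 is a singular point because the y'-coefficient -2 - 4/x has a pole at x = 0 and the y-coefficient 3/x + 6/x^2 has a pole at x = 0.
It is a regular singular point because x P_1(x) = p(x) = -2x - 4 and x^2 P_2(x) = q(x) = 3x + 6 are polynomials, hence analytic at x = 0.
p(0) = -4,  q(0) = 6.
Indicial equation: r(r-1) + p(0) r + q(0) = 0, i.e. r^2 + (p(0) - 1) r + q(0) = 0, i.e. r^2 - 5 r + 6 = 0.
Discriminant: (-5)^2 - 4(6) = 1, so r = (5 ± 1)/2.
Solving: r_1 = 3, r_2 = 2.

indicial: r^2 - 5 r + 6 = 0; roots r_1 = 3, r_2 = 2


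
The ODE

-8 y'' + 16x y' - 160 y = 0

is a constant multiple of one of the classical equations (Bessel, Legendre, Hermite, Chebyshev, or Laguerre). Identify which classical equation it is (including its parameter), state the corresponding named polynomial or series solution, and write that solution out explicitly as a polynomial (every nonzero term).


All three coefficients share the factor -8; dividing through by -8 gives  y'' - 2x y' + 20 y = 0.
This matches the Hermite equation y'' - 2x y' + 2n y = 0 with 2n = 20, so n = 10; the polynomial solution is H_10(x).
With y = sum_k a_k x^k, matching x^k gives (k+2)(k+1) a_{k+2} = 2(k - n) a_k = 2(k - 10) a_k. The right side vanishes at k = 10, so the series with the parity of 10 terminates at degree 10.
Standard normalization: leading coefficient of H_n is 2^n, so a_10 = 2^10 = 1024. Work downward with a_k = (k+1)(k+2) a_{k+2} / (2(k - n)):
  a_8 = (9)(10)(1024) / (2(8 - 10)) = 92160/(-4) = -23040
  a_6 = (7)(8)(-23040) / (2(6 - 10)) = -1290240/(-8) = 161280
  a_4 = (5)(6)(161280) / (2(4 - 10)) = 4838400/(-12) = -403200
  a_2 = (3)(4)(-403200) / (2(2 - 10)) = -4838400/(-16) = 302400
  a_0 = (1)(2)(302400) / (2(0 - 10)) = 604800/(-20) = -30240
Hence H_10(x) = 1024 x^10 - 23040 x^8 + 161280 x^6 - 403200 x^4 + 302400 x^2 - 30240.

H_10(x); series = 1024 x^10 - 23040 x^8 + 161280 x^6 - 403200 x^4 + 302400 x^2 - 30240


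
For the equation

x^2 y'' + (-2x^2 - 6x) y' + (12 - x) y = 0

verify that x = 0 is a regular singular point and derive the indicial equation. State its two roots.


Divide by x^2 to reach normal form y'' + P_1(x) y' + P_2(x) y = 0 with P_1(x) = -2 - 6/x and P_2(x) = -1/x + 12/x^2.
x = 0 is a singular point because the y'-coefficient -2 - 6/x has a pole at x = 0 and the y-coefficient -1/x + 12/x^2 has a pole at x = 0.
It is a regular singular point because x P_1(x) = p(x) = -2x - 6 and x^2 P_2(x) = q(x) = 12 - x are polynomials, hence analytic at x = 0.
p(0) = -6,  q(0) = 12.
Indicial equation: r(r-1) + p(0) r + q(0) = 0, i.e. r^2 + (p(0) - 1) r + q(0) = 0, i.e. r^2 - 7 r + 12 = 0.
Discriminant: (-7)^2 - 4(12) = 1, so r = (7 ± 1)/2.
Solving: r_1 = 4, r_2 = 3.

indicial: r^2 - 7 r + 12 = 0; roots r_1 = 4, r_2 = 3


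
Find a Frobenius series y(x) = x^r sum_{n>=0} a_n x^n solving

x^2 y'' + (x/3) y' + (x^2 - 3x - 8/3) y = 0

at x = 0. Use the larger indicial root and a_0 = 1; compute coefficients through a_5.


Write in Frobenius form y'' + (p(x)/x) y' + (q(x)/x^2) y = 0:
  p(x) = 1/3,  q(x) = x^2 - 3x - 8/3.
Indicial equation: r(r-1) + (1/3) r + (-8/3) = 0 -> roots r_1 = 2, r_2 = -4/3.
Take r = r_1 = 2. Let y(x) = x^r sum_{n>=0} a_n x^n with a_0 = 1.
Substitute y = x^r sum a_n x^n and match x^{r+n}. The recurrence is
  D(n) a_n - 3 a_{n-1} + 1 a_{n-2} = 0,  where D(n) = (r+n)(r+n-1) + (1/3)(r+n) + (-8/3).
  a_n = [3 a_{n-1} - 1 a_{n-2}] / D(n).
Since the indicial polynomial factors as (r - r_1)(r - r_2), D(n) = (r_1 + n - r_1)(r_1 + n - r_2) = n(n + 10/3).
Evaluating step by step (a_0 = 1):
  n = 1: D(1) = 1(1 + 10/3) = 13/3; numerator = 3(1) = 3; a_1 = (3)/(13/3) = 9/13
  n = 2: D(2) = 2(2 + 10/3) = 32/3; numerator = 3(9/13) - 1(1) = 14/13; a_2 = (14/13)/(32/3) = 21/208
  n = 3: D(3) = 3(3 + 10/3) = 19; numerator = 3(21/208) - 1(9/13) = -81/208; a_3 = (-81/208)/(19) = -81/3952
  n = 4: D(4) = 4(4 + 10/3) = 88/3; numerator = 3(-81/3952) - 1(21/208) = -321/1976; a_4 = (-321/1976)/(88/3) = -963/173888
  n = 5: D(5) = 5(5 + 10/3) = 125/3; numerator = 3(-963/173888) - 1(-81/3952) = 675/173888; a_5 = (675/173888)/(125/3) = 81/869440

r = 2; a_0 = 1; a_1 = 9/13; a_2 = 21/208; a_3 = -81/3952; a_4 = -963/173888; a_5 = 81/869440


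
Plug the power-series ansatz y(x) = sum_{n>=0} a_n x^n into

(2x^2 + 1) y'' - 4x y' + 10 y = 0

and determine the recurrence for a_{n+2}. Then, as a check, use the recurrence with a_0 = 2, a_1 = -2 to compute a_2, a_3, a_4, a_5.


Substitute y = sum_n a_n x^n.
(1 + 2 x^2) y'' contributes (n+2)(n+1) a_{n+2} + 2 n(n-1) a_n at x^n.
-4 x y'(x) contributes -4 n a_n at x^n.
10 y(x) contributes 10 a_n at x^n.
Matching x^n: (n+2)(n+1) a_{n+2} + (2 n(n-1) - 4 n + 10) a_n = 0.
Thus a_{n+2} = (-2 n(n-1) + 4 n - 10) / ((n+1)(n+2)) * a_n.

Check with a_0 = 2, a_1 = -2 (apply the recurrence for n = 0, 1, 2, 3): a_0 = 2, a_1 = -2, a_2 = -10, a_3 = 2, a_4 = 5, a_5 = -1.

a_(n+2) = (-2 n(n-1) + 4 n - 10) / ((n+1)(n+2)) * a_n; check: a_0 = 2, a_1 = -2, a_2 = -10, a_3 = 2, a_4 = 5, a_5 = -1


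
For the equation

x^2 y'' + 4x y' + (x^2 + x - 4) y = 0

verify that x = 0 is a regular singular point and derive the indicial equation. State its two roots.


Divide by x^2 to reach normal form y'' + P_1(x) y' + P_2(x) y = 0 with P_1(x) = 4/x and P_2(x) = 1 + 1/x - 4/x^2.
x = 0 is a singular point because the y'-coefficient 4/x has a pole at x = 0 and the y-coefficient 1 + 1/x - 4/x^2 has a pole at x = 0.
It is a regular singular point because x P_1(x) = p(x) = 4 and x^2 P_2(x) = q(x) = x^2 + x - 4 are polynomials, hence analytic at x = 0.
p(0) = 4,  q(0) = -4.
Indicial equation: r(r-1) + p(0) r + q(0) = 0, i.e. r^2 + (p(0) - 1) r + q(0) = 0, i.e. r^2 + 3 r - 4 = 0.
Discriminant: (3)^2 - 4(-4) = 25, so r = (-3 ± 5)/2.
Solving: r_1 = 1, r_2 = -4.

indicial: r^2 + 3 r - 4 = 0; roots r_1 = 1, r_2 = -4


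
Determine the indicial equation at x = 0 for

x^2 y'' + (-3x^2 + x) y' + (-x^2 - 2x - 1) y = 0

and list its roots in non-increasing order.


Divide by x^2 to reach normal form y'' + P_1(x) y' + P_2(x) y = 0 with P_1(x) = -3 + 1/x and P_2(x) = -1 - 2/x - 1/x^2.
x = 0 is a singular point because the y'-coefficient -3 + 1/x has a pole at x = 0 and the y-coefficient -1 - 2/x - 1/x^2 has a pole at x = 0.
It is a regular singular point because x P_1(x) = p(x) = 1 - 3x and x^2 P_2(x) = q(x) = -x^2 - 2x - 1 are polynomials, hence analytic at x = 0.
p(0) = 1,  q(0) = -1.
Indicial equation: r(r-1) + p(0) r + q(0) = 0, i.e. r^2 + (p(0) - 1) r + q(0) = 0, i.e. r^2 - 1 = 0.
Discriminant: (0)^2 - 4(-1) = 4, so r = (0 ± 2)/2.
Solving: r_1 = 1, r_2 = -1.

indicial: r^2 - 1 = 0; roots r_1 = 1, r_2 = -1


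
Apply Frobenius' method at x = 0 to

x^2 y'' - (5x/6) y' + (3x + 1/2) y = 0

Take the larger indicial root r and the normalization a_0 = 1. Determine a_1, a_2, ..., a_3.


Write in Frobenius form y'' + (p(x)/x) y' + (q(x)/x^2) y = 0:
  p(x) = -5/6,  q(x) = 3x + 1/2.
Indicial equation: r(r-1) + (-5/6) r + (1/2) = 0 -> roots r_1 = 3/2, r_2 = 1/3.
Take r = r_1 = 3/2. Let y(x) = x^r sum_{n>=0} a_n x^n with a_0 = 1.
Substitute y = x^r sum a_n x^n and match x^{r+n}. The recurrence is
  D(n) a_n + 3 a_{n-1} = 0,  where D(n) = (r+n)(r+n-1) + (-5/6)(r+n) + (1/2).
  a_n = -3 / D(n) * a_{n-1}.
Since the indicial polynomial factors as (r - r_1)(r - r_2), D(n) = (r_1 + n - r_1)(r_1 + n - r_2) = n(n + 7/6).
Evaluating step by step (a_0 = 1):
  n = 1: D(1) = 1(1 + 7/6) = 13/6; numerator = -3(1) = -3; a_1 = (-3)/(13/6) = -18/13
  n = 2: D(2) = 2(2 + 7/6) = 19/3; numerator = -3(-18/13) = 54/13; a_2 = (54/13)/(19/3) = 162/247
  n = 3: D(3) = 3(3 + 7/6) = 25/2; numerator = -3(162/247) = -486/247; a_3 = (-486/247)/(25/2) = -972/6175

r = 3/2; a_0 = 1; a_1 = -18/13; a_2 = 162/247; a_3 = -972/6175


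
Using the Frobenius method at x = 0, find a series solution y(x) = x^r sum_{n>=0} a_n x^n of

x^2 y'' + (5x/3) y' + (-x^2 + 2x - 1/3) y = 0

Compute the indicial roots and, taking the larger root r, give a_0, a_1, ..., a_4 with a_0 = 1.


Write in Frobenius form y'' + (p(x)/x) y' + (q(x)/x^2) y = 0:
  p(x) = 5/3,  q(x) = -x^2 + 2x - 1/3.
Indicial equation: r(r-1) + (5/3) r + (-1/3) = 0 -> roots r_1 = 1/3, r_2 = -1.
Take r = r_1 = 1/3. Let y(x) = x^r sum_{n>=0} a_n x^n with a_0 = 1.
Substitute y = x^r sum a_n x^n and match x^{r+n}. The recurrence is
  D(n) a_n + 2 a_{n-1} - 1 a_{n-2} = 0,  where D(n) = (r+n)(r+n-1) + (5/3)(r+n) + (-1/3).
  a_n = [-2 a_{n-1} + 1 a_{n-2}] / D(n).
Since the indicial polynomial factors as (r - r_1)(r - r_2), D(n) = (r_1 + n - r_1)(r_1 + n - r_2) = n(n + 4/3).
Evaluating step by step (a_0 = 1):
  n = 1: D(1) = 1(1 + 4/3) = 7/3; numerator = -2(1) = -2; a_1 = (-2)/(7/3) = -6/7
  n = 2: D(2) = 2(2 + 4/3) = 20/3; numerator = -2(-6/7) + 1(1) = 19/7; a_2 = (19/7)/(20/3) = 57/140
  n = 3: D(3) = 3(3 + 4/3) = 13; numerator = -2(57/140) + 1(-6/7) = -117/70; a_3 = (-117/70)/(13) = -9/70
  n = 4: D(4) = 4(4 + 4/3) = 64/3; numerator = -2(-9/70) + 1(57/140) = 93/140; a_4 = (93/140)/(64/3) = 279/8960

r = 1/3; a_0 = 1; a_1 = -6/7; a_2 = 57/140; a_3 = -9/70; a_4 = 279/8960


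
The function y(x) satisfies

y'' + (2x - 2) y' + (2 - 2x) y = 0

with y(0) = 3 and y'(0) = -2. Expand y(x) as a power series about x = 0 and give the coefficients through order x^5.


Ansatz: y(x) = sum_{n>=0} a_n x^n, so y'(x) = sum_{n>=1} n a_n x^(n-1) and y''(x) = sum_{n>=2} n(n-1) a_n x^(n-2).
Substitute into P(x) y'' + Q(x) y' + R(x) y = 0 with P(x) = 1, Q(x) = 2x - 2, R(x) = 2 - 2x, and match powers of x.
Initial conditions: a_0 = 3, a_1 = -2.
Setting the coefficient of each power of x to zero and solving order by order (substituting the coefficients already found):
  x^0: 2 a_2 - 2 a_1 + 2 a_0 = 0  ->  2 a_2 = 2 a_1 - 2 a_0 = -10  ->  a_2 = -5
  x^1: 6 a_3 - 4 a_2 + 4 a_1 - 2 a_0 = 0  ->  6 a_3 = 4 a_2 - 4 a_1 + 2 a_0 = -6  ->  a_3 = -1
  x^2: 12 a_4 - 6 a_3 + 6 a_2 - 2 a_1 = 0  ->  12 a_4 = 6 a_3 - 6 a_2 + 2 a_1 = 20  ->  a_4 = 5/3
  x^3: 20 a_5 - 8 a_4 + 8 a_3 - 2 a_2 = 0  ->  20 a_5 = 8 a_4 - 8 a_3 + 2 a_2 = 34/3  ->  a_5 = 17/30
Truncated series: y(x) = 3 - 2 x - 5 x^2 - x^3 + (5/3) x^4 + (17/30) x^5 + O(x^6).

a_0 = 3; a_1 = -2; a_2 = -5; a_3 = -1; a_4 = 5/3; a_5 = 17/30


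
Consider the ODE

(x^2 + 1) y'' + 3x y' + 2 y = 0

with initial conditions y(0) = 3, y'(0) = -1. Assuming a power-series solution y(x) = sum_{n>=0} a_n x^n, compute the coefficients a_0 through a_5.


Ansatz: y(x) = sum_{n>=0} a_n x^n, so y'(x) = sum_{n>=1} n a_n x^(n-1) and y''(x) = sum_{n>=2} n(n-1) a_n x^(n-2).
Substitute into P(x) y'' + Q(x) y' + R(x) y = 0 with P(x) = x^2 + 1, Q(x) = 3x, R(x) = 2, and match powers of x.
Initial conditions: a_0 = 3, a_1 = -1.
Setting the coefficient of each power of x to zero and solving order by order (substituting the coefficients already found):
  x^0: 2 a_2 + 2 a_0 = 0  ->  2 a_2 = -2 a_0 = -6  ->  a_2 = -3
  x^1: 6 a_3 + 5 a_1 = 0  ->  6 a_3 = -5 a_1 = 5  ->  a_3 = 5/6
  x^2: 12 a_4 + 10 a_2 = 0  ->  12 a_4 = -10 a_2 = 30  ->  a_4 = 5/2
  x^3: 20 a_5 + 17 a_3 = 0  ->  20 a_5 = -17 a_3 = -85/6  ->  a_5 = -17/24
Truncated series: y(x) = 3 - x - 3 x^2 + (5/6) x^3 + (5/2) x^4 - (17/24) x^5 + O(x^6).

a_0 = 3; a_1 = -1; a_2 = -3; a_3 = 5/6; a_4 = 5/2; a_5 = -17/24


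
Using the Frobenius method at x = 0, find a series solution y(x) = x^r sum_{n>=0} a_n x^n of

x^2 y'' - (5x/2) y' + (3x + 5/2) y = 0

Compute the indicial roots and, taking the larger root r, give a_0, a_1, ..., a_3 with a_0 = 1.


Write in Frobenius form y'' + (p(x)/x) y' + (q(x)/x^2) y = 0:
  p(x) = -5/2,  q(x) = 3x + 5/2.
Indicial equation: r(r-1) + (-5/2) r + (5/2) = 0 -> roots r_1 = 5/2, r_2 = 1.
Take r = r_1 = 5/2. Let y(x) = x^r sum_{n>=0} a_n x^n with a_0 = 1.
Substitute y = x^r sum a_n x^n and match x^{r+n}. The recurrence is
  D(n) a_n + 3 a_{n-1} = 0,  where D(n) = (r+n)(r+n-1) + (-5/2)(r+n) + (5/2).
  a_n = -3 / D(n) * a_{n-1}.
Since the indicial polynomial factors as (r - r_1)(r - r_2), D(n) = (r_1 + n - r_1)(r_1 + n - r_2) = n(n + 3/2).
Evaluating step by step (a_0 = 1):
  n = 1: D(1) = 1(1 + 3/2) = 5/2; numerator = -3(1) = -3; a_1 = (-3)/(5/2) = -6/5
  n = 2: D(2) = 2(2 + 3/2) = 7; numerator = -3(-6/5) = 18/5; a_2 = (18/5)/(7) = 18/35
  n = 3: D(3) = 3(3 + 3/2) = 27/2; numerator = -3(18/35) = -54/35; a_3 = (-54/35)/(27/2) = -4/35

r = 5/2; a_0 = 1; a_1 = -6/5; a_2 = 18/35; a_3 = -4/35


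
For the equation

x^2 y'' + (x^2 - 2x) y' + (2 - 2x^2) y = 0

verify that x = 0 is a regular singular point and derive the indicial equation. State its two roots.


Divide by x^2 to reach normal form y'' + P_1(x) y' + P_2(x) y = 0 with P_1(x) = 1 - 2/x and P_2(x) = -2 + 2/x^2.
x = 0 is a singular point because the y'-coefficient 1 - 2/x has a pole at x = 0 and the y-coefficient -2 + 2/x^2 has a pole at x = 0.
It is a regular singular point because x P_1(x) = p(x) = x - 2 and x^2 P_2(x) = q(x) = 2 - 2x^2 are polynomials, hence analytic at x = 0.
p(0) = -2,  q(0) = 2.
Indicial equation: r(r-1) + p(0) r + q(0) = 0, i.e. r^2 + (p(0) - 1) r + q(0) = 0, i.e. r^2 - 3 r + 2 = 0.
Discriminant: (-3)^2 - 4(2) = 1, so r = (3 ± 1)/2.
Solving: r_1 = 2, r_2 = 1.

indicial: r^2 - 3 r + 2 = 0; roots r_1 = 2, r_2 = 1


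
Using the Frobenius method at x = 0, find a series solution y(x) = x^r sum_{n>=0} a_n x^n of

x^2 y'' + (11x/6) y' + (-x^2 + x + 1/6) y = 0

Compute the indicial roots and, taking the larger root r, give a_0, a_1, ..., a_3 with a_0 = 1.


Write in Frobenius form y'' + (p(x)/x) y' + (q(x)/x^2) y = 0:
  p(x) = 11/6,  q(x) = -x^2 + x + 1/6.
Indicial equation: r(r-1) + (11/6) r + (1/6) = 0 -> roots r_1 = -1/3, r_2 = -1/2.
Take r = r_1 = -1/3. Let y(x) = x^r sum_{n>=0} a_n x^n with a_0 = 1.
Substitute y = x^r sum a_n x^n and match x^{r+n}. The recurrence is
  D(n) a_n + 1 a_{n-1} - 1 a_{n-2} = 0,  where D(n) = (r+n)(r+n-1) + (11/6)(r+n) + (1/6).
  a_n = [-1 a_{n-1} + 1 a_{n-2}] / D(n).
Since the indicial polynomial factors as (r - r_1)(r - r_2), D(n) = (r_1 + n - r_1)(r_1 + n - r_2) = n(n + 1/6).
Evaluating step by step (a_0 = 1):
  n = 1: D(1) = 1(1 + 1/6) = 7/6; numerator = -1(1) = -1; a_1 = (-1)/(7/6) = -6/7
  n = 2: D(2) = 2(2 + 1/6) = 13/3; numerator = -1(-6/7) + 1(1) = 13/7; a_2 = (13/7)/(13/3) = 3/7
  n = 3: D(3) = 3(3 + 1/6) = 19/2; numerator = -1(3/7) + 1(-6/7) = -9/7; a_3 = (-9/7)/(19/2) = -18/133

r = -1/3; a_0 = 1; a_1 = -6/7; a_2 = 3/7; a_3 = -18/133


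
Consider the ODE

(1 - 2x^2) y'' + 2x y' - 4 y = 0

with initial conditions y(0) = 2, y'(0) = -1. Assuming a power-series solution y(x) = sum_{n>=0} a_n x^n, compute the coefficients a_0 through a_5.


Ansatz: y(x) = sum_{n>=0} a_n x^n, so y'(x) = sum_{n>=1} n a_n x^(n-1) and y''(x) = sum_{n>=2} n(n-1) a_n x^(n-2).
Substitute into P(x) y'' + Q(x) y' + R(x) y = 0 with P(x) = 1 - 2x^2, Q(x) = 2x, R(x) = -4, and match powers of x.
Initial conditions: a_0 = 2, a_1 = -1.
Setting the coefficient of each power of x to zero and solving order by order (substituting the coefficients already found):
  x^0: 2 a_2 - 4 a_0 = 0  ->  2 a_2 = 4 a_0 = 8  ->  a_2 = 4
  x^1: 6 a_3 - 2 a_1 = 0  ->  6 a_3 = 2 a_1 = -2  ->  a_3 = -1/3
  x^2: 12 a_4 - 4 a_2 = 0  ->  12 a_4 = 4 a_2 = 16  ->  a_4 = 4/3
  x^3: 20 a_5 - 10 a_3 = 0  ->  20 a_5 = 10 a_3 = -10/3  ->  a_5 = -1/6
Truncated series: y(x) = 2 - x + 4 x^2 - (1/3) x^3 + (4/3) x^4 - (1/6) x^5 + O(x^6).

a_0 = 2; a_1 = -1; a_2 = 4; a_3 = -1/3; a_4 = 4/3; a_5 = -1/6


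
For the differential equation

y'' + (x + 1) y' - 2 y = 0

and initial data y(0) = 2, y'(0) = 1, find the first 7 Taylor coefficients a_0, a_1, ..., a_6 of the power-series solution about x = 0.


Ansatz: y(x) = sum_{n>=0} a_n x^n, so y'(x) = sum_{n>=1} n a_n x^(n-1) and y''(x) = sum_{n>=2} n(n-1) a_n x^(n-2).
Substitute into P(x) y'' + Q(x) y' + R(x) y = 0 with P(x) = 1, Q(x) = x + 1, R(x) = -2, and match powers of x.
Initial conditions: a_0 = 2, a_1 = 1.
Setting the coefficient of each power of x to zero and solving order by order (substituting the coefficients already found):
  x^0: 2 a_2 + a_1 - 2 a_0 = 0  ->  2 a_2 = -a_1 + 2 a_0 = 3  ->  a_2 = 3/2
  x^1: 6 a_3 + 2 a_2 - a_1 = 0  ->  6 a_3 = -2 a_2 + a_1 = -2  ->  a_3 = -1/3
  x^2: 12 a_4 + 3 a_3 = 0  ->  12 a_4 = -3 a_3 = 1  ->  a_4 = 1/12
  x^3: 20 a_5 + 4 a_4 + a_3 = 0  ->  20 a_5 = -4 a_4 - a_3 = 0  ->  a_5 = 0
  x^4: 30 a_6 + 5 a_5 + 2 a_4 = 0  ->  30 a_6 = -5 a_5 - 2 a_4 = -1/6  ->  a_6 = -1/180
Truncated series: y(x) = 2 + x + (3/2) x^2 - (1/3) x^3 + (1/12) x^4 - (1/180) x^6 + O(x^7).

a_0 = 2; a_1 = 1; a_2 = 3/2; a_3 = -1/3; a_4 = 1/12; a_5 = 0; a_6 = -1/180


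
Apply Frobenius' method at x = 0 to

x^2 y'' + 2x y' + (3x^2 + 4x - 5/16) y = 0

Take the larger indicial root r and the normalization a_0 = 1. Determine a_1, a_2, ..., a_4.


Write in Frobenius form y'' + (p(x)/x) y' + (q(x)/x^2) y = 0:
  p(x) = 2,  q(x) = 3x^2 + 4x - 5/16.
Indicial equation: r(r-1) + (2) r + (-5/16) = 0 -> roots r_1 = 1/4, r_2 = -5/4.
Take r = r_1 = 1/4. Let y(x) = x^r sum_{n>=0} a_n x^n with a_0 = 1.
Substitute y = x^r sum a_n x^n and match x^{r+n}. The recurrence is
  D(n) a_n + 4 a_{n-1} + 3 a_{n-2} = 0,  where D(n) = (r+n)(r+n-1) + (2)(r+n) + (-5/16).
  a_n = [-4 a_{n-1} - 3 a_{n-2}] / D(n).
Since the indicial polynomial factors as (r - r_1)(r - r_2), D(n) = (r_1 + n - r_1)(r_1 + n - r_2) = n(n + 3/2).
Evaluating step by step (a_0 = 1):
  n = 1: D(1) = 1(1 + 3/2) = 5/2; numerator = -4(1) = -4; a_1 = (-4)/(5/2) = -8/5
  n = 2: D(2) = 2(2 + 3/2) = 7; numerator = -4(-8/5) - 3(1) = 17/5; a_2 = (17/5)/(7) = 17/35
  n = 3: D(3) = 3(3 + 3/2) = 27/2; numerator = -4(17/35) - 3(-8/5) = 20/7; a_3 = (20/7)/(27/2) = 40/189
  n = 4: D(4) = 4(4 + 3/2) = 22; numerator = -4(40/189) - 3(17/35) = -311/135; a_4 = (-311/135)/(22) = -311/2970

r = 1/4; a_0 = 1; a_1 = -8/5; a_2 = 17/35; a_3 = 40/189; a_4 = -311/2970


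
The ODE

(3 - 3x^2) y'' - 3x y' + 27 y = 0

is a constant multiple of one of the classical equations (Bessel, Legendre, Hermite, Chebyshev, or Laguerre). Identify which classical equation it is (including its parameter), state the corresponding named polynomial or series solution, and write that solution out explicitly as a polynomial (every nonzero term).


All three coefficients share the factor 3; dividing through by 3 gives  (1 - x^2) y'' - x y' + 9 y = 0.
This matches the Chebyshev equation (1 - x^2) y'' - x y' + n^2 y = 0 (note the -x y' term, not -2x y') with n^2 = 9, so n = 3; the polynomial solution is T_3(x).
With y = sum_k a_k x^k, matching x^k gives (k+2)(k+1) a_{k+2} = (k^2 - n^2) a_k = (k - 3)(k + 3) a_k. The right side vanishes at k = 3, so the series with the parity of 3 terminates at degree 3.
Standard normalization: leading coefficient of T_n is 2^(n-1), so a_3 = 2^2 = 4. Work downward with a_k = (k+1)(k+2) a_{k+2} / ((k - 3)(k + 3)):
  a_1 = (2)(3)(4) / ((1 - 3)(1 + 3)) = 24/(-8) = -3
Hence T_3(x) = 4 x^3 - 3 x.

T_3(x); series = 4 x^3 - 3 x


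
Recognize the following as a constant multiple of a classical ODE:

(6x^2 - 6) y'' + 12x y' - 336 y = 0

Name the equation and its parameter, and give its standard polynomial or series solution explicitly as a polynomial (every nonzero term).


All three coefficients share the factor -6; dividing through by -6 gives  (1 - x^2) y'' - 2x y' + 56 y = 0.
This matches the Legendre equation (1 - x^2) y'' - 2x y' + n(n+1) y = 0 (note the -2x y' term) with n(n+1) = 56, so n = 7; the polynomial solution is P_7(x).
With y = sum_k a_k x^k, matching x^k gives (k+2)(k+1) a_{k+2} = [k(k+1) - n(n+1)] a_k = (k - 7)(k + 8) a_k. The right side vanishes at k = 7, so the series with the parity of 7 terminates at degree 7.
Standard normalization (P_n(1) = 1): leading coefficient (2n)!/(2^n (n!)^2) = 87178291200/(128*25401600) = 429/16, so a_7 = 429/16. Work downward with a_k = (k+1)(k+2) a_{k+2} / ((k - 7)(k + 8)):
  a_5 = (6)(7)(429/16) / ((5 - 7)(5 + 8)) = (9009/8)/(-26) = -693/16
  a_3 = (4)(5)(-693/16) / ((3 - 7)(3 + 8)) = (-3465/4)/(-44) = 315/16
  a_1 = (2)(3)(315/16) / ((1 - 7)(1 + 8)) = (945/8)/(-54) = -35/16
Hence P_7(x) = 429 x^7/16 - 693 x^5/16 + 315 x^3/16 - 35 x/16.

P_7(x); series = 429 x^7/16 - 693 x^5/16 + 315 x^3/16 - 35 x/16


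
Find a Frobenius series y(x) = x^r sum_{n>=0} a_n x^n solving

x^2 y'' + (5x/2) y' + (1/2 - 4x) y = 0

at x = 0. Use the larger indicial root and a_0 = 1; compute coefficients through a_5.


Write in Frobenius form y'' + (p(x)/x) y' + (q(x)/x^2) y = 0:
  p(x) = 5/2,  q(x) = 1/2 - 4x.
Indicial equation: r(r-1) + (5/2) r + (1/2) = 0 -> roots r_1 = -1/2, r_2 = -1.
Take r = r_1 = -1/2. Let y(x) = x^r sum_{n>=0} a_n x^n with a_0 = 1.
Substitute y = x^r sum a_n x^n and match x^{r+n}. The recurrence is
  D(n) a_n - 4 a_{n-1} = 0,  where D(n) = (r+n)(r+n-1) + (5/2)(r+n) + (1/2).
  a_n = 4 / D(n) * a_{n-1}.
Since the indicial polynomial factors as (r - r_1)(r - r_2), D(n) = (r_1 + n - r_1)(r_1 + n - r_2) = n(n + 1/2).
Evaluating step by step (a_0 = 1):
  n = 1: D(1) = 1(1 + 1/2) = 3/2; numerator = 4(1) = 4; a_1 = (4)/(3/2) = 8/3
  n = 2: D(2) = 2(2 + 1/2) = 5; numerator = 4(8/3) = 32/3; a_2 = (32/3)/(5) = 32/15
  n = 3: D(3) = 3(3 + 1/2) = 21/2; numerator = 4(32/15) = 128/15; a_3 = (128/15)/(21/2) = 256/315
  n = 4: D(4) = 4(4 + 1/2) = 18; numerator = 4(256/315) = 1024/315; a_4 = (1024/315)/(18) = 512/2835
  n = 5: D(5) = 5(5 + 1/2) = 55/2; numerator = 4(512/2835) = 2048/2835; a_5 = (2048/2835)/(55/2) = 4096/155925

r = -1/2; a_0 = 1; a_1 = 8/3; a_2 = 32/15; a_3 = 256/315; a_4 = 512/2835; a_5 = 4096/155925


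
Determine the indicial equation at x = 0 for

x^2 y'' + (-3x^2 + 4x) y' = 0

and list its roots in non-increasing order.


Divide by x^2 to reach normal form y'' + P_1(x) y' + P_2(x) y = 0 with P_1(x) = -3 + 4/x and P_2(x) = 0.
x = 0 is a singular point because the y'-coefficient -3 + 4/x has a pole at x = 0.
It is a regular singular point because x P_1(x) = p(x) = 4 - 3x and x^2 P_2(x) = q(x) = 0 are polynomials, hence analytic at x = 0.
p(0) = 4,  q(0) = 0.
Indicial equation: r(r-1) + p(0) r + q(0) = 0, i.e. r^2 + (p(0) - 1) r + q(0) = 0, i.e. r^2 + 3 r = 0.
Discriminant: (3)^2 - 4(0) = 9, so r = (-3 ± 3)/2.
Solving: r_1 = 0, r_2 = -3.

indicial: r^2 + 3 r = 0; roots r_1 = 0, r_2 = -3


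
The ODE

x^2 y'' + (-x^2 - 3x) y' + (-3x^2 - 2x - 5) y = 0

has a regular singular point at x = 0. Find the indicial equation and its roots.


Divide by x^2 to reach normal form y'' + P_1(x) y' + P_2(x) y = 0 with P_1(x) = -1 - 3/x and P_2(x) = -3 - 2/x - 5/x^2.
x = 0 is a singular point because the y'-coefficient -1 - 3/x has a pole at x = 0 and the y-coefficient -3 - 2/x - 5/x^2 has a pole at x = 0.
It is a regular singular point because x P_1(x) = p(x) = -x - 3 and x^2 P_2(x) = q(x) = -3x^2 - 2x - 5 are polynomials, hence analytic at x = 0.
p(0) = -3,  q(0) = -5.
Indicial equation: r(r-1) + p(0) r + q(0) = 0, i.e. r^2 + (p(0) - 1) r + q(0) = 0, i.e. r^2 - 4 r - 5 = 0.
Discriminant: (-4)^2 - 4(-5) = 36, so r = (4 ± 6)/2.
Solving: r_1 = 5, r_2 = -1.

indicial: r^2 - 4 r - 5 = 0; roots r_1 = 5, r_2 = -1


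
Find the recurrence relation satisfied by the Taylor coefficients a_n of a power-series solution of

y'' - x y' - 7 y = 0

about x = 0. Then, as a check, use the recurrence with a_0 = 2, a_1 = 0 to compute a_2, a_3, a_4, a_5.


Substitute y = sum_n a_n x^n.
y''(x) has coefficient (n+2)(n+1) a_{n+2} at x^n;
-x y'(x) has coefficient -n a_n at x^n (shift);
-7 y(x) has coefficient -7 a_n at x^n.
Matching x^n: (n+2)(n+1) a_{n+2} + (-n - 7) a_n = 0.
Thus a_{n+2} = (n + 7) / ((n+1)(n+2)) * a_n.

Check with a_0 = 2, a_1 = 0 (apply the recurrence for n = 0, 1, 2, 3): a_0 = 2, a_1 = 0, a_2 = 7, a_3 = 0, a_4 = 21/4, a_5 = 0.

a_(n+2) = (n + 7) / ((n+1)(n+2)) * a_n; check: a_0 = 2, a_1 = 0, a_2 = 7, a_3 = 0, a_4 = 21/4, a_5 = 0


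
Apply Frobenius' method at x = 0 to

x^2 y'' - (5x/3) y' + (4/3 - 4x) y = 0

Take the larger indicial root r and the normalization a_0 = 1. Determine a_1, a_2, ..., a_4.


Write in Frobenius form y'' + (p(x)/x) y' + (q(x)/x^2) y = 0:
  p(x) = -5/3,  q(x) = 4/3 - 4x.
Indicial equation: r(r-1) + (-5/3) r + (4/3) = 0 -> roots r_1 = 2, r_2 = 2/3.
Take r = r_1 = 2. Let y(x) = x^r sum_{n>=0} a_n x^n with a_0 = 1.
Substitute y = x^r sum a_n x^n and match x^{r+n}. The recurrence is
  D(n) a_n - 4 a_{n-1} = 0,  where D(n) = (r+n)(r+n-1) + (-5/3)(r+n) + (4/3).
  a_n = 4 / D(n) * a_{n-1}.
Since the indicial polynomial factors as (r - r_1)(r - r_2), D(n) = (r_1 + n - r_1)(r_1 + n - r_2) = n(n + 4/3).
Evaluating step by step (a_0 = 1):
  n = 1: D(1) = 1(1 + 4/3) = 7/3; numerator = 4(1) = 4; a_1 = (4)/(7/3) = 12/7
  n = 2: D(2) = 2(2 + 4/3) = 20/3; numerator = 4(12/7) = 48/7; a_2 = (48/7)/(20/3) = 36/35
  n = 3: D(3) = 3(3 + 4/3) = 13; numerator = 4(36/35) = 144/35; a_3 = (144/35)/(13) = 144/455
  n = 4: D(4) = 4(4 + 4/3) = 64/3; numerator = 4(144/455) = 576/455; a_4 = (576/455)/(64/3) = 27/455

r = 2; a_0 = 1; a_1 = 12/7; a_2 = 36/35; a_3 = 144/455; a_4 = 27/455
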